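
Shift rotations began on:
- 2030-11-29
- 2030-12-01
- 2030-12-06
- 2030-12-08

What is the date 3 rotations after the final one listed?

2030-12-20

Gaps: 2, 5, 2 days — not constant, but cyclic with period 2.
The events fall on every Friday and Sunday.
The following Friday is 2030-12-13.
The following Sunday is 2030-12-15.
Next Friday: 2030-12-20.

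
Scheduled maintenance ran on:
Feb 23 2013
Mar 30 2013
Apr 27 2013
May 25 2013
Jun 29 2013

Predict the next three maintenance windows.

All Saturdays; the gaps (35, 28, 28, 35) vary with month length.
This is the last Saturday of each month.
Last Saturday of July 2013: Jul 27 2013.
Last Saturday of August 2013: Aug 31 2013.
Last Saturday of September 2013: Sep 28 2013.

Jul 27 2013, Aug 31 2013, Sep 28 2013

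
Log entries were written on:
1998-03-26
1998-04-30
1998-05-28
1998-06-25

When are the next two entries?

Every date is a Thursday; gaps 35, 28, 28 days.
Each is the last Thursday of its month (at least one falls on the 29th or later, ruling out '4th Thursday').
July 1998 ends with Thursday 1998-07-30.
Last Thursday of August 1998: 1998-08-27.

1998-07-30, 1998-08-27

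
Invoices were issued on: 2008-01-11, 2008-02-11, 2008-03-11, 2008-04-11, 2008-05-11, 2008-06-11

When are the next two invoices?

Gaps: 31, 29, 31, 30, 31 days — not constant. Every event is on the 11th of the month.
Pattern: the 11th of each month.
July 2008: 2008-07-11.
Next: August 2008 → 2008-08-11.

2008-07-11, 2008-08-11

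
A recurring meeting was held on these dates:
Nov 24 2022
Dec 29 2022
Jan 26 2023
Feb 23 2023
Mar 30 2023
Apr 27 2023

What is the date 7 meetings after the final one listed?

Every date is a Thursday; gaps 35, 28, 28, 35, 28 days.
Each is the last Thursday of its month (at least one falls on the 29th or later, ruling out '4th Thursday').
May 2023 ends with Thursday May 25 2023.
June 2023 ends with Thursday Jun 29 2023.
Last Thursday of July 2023: Jul 27 2023.
August 2023 ends with Thursday Aug 31 2023.
September 2023 ends with Thursday Sep 28 2023.
October 2023 ends with Thursday Oct 26 2023.
Last Thursday of November 2023: Nov 30 2023.

Nov 30 2023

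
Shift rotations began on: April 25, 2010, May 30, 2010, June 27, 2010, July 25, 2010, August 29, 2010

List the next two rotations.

All Sundays; the gaps (35, 28, 28, 35) vary with month length.
This is the last Sunday of each month.
Last Sunday of September 2010: September 26, 2010.
October 2010 ends with Sunday October 31, 2010.

September 26, 2010; October 31, 2010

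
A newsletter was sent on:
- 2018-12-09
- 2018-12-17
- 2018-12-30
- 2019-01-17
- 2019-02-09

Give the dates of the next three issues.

2019-03-09, 2019-04-11, 2019-05-19

Intervals are 8, 13, 18, 23 days — an arithmetic progression with common difference 5.
Next gap: 28 days. 2019-02-09 + 28 days = 2019-03-09.
Next gap: 33 days. 2019-03-09 + 33 days = 2019-04-11.
Next gap: 38 days. 2019-04-11 + 38 days = 2019-05-19.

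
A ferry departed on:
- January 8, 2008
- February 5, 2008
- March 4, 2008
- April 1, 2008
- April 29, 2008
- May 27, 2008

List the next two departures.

June 24, 2008; July 22, 2008

The spacing is 28, 28, 28, 28, 28 days — always 28 days.
May 27, 2008 + 28 days = June 24, 2008.
June 24, 2008 + 28 days = July 22, 2008.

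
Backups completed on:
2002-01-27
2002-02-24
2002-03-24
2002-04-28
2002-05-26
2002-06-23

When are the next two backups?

2002-07-28, 2002-08-25

These are Sundays at 28- or 35-day spacing (28, 28, 35, 28, 28).
The pattern: 4th Sunday of the month.
4th Sunday of July 2002: 2002-07-28.
4th Sunday of August 2002: 2002-08-25.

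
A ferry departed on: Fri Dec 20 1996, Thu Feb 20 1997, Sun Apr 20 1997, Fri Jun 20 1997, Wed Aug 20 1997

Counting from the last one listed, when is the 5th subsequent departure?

Sat Jun 20 1998

Gaps: 62, 59, 61, 61 days — not constant. Every event is on the 20th of the month.
Pattern: the 20th of every 2 months.
October 1997: Mon Oct 20 1997.
December 1997: Sat Dec 20 1997.
Next: February 1998 → Fri Feb 20 1998.
April 1998: Mon Apr 20 1998.
June 1998: Sat Jun 20 1998.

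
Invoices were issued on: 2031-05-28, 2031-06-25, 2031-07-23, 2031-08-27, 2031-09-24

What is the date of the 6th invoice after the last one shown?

2032-03-24

These are Wednesdays at 28- or 35-day spacing (28, 28, 35, 28).
The pattern: 4th Wednesday of the month.
October 2031 — 4th Wednesday is 2031-10-22.
November 2031 — 4th Wednesday is 2031-11-26.
4th Wednesday of December 2031: 2031-12-24.
January 2032 — 4th Wednesday is 2032-01-28.
February 2032 — 4th Wednesday is 2032-02-25.
4th Wednesday of March 2032: 2032-03-24.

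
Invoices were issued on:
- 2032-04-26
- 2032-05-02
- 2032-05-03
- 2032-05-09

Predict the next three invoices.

The gap pattern 6, 1, 6 repeats every 2 events.
These are the Mondays and Sundays of each week.
Next Monday: 2032-05-10.
Next Sunday: 2032-05-16.
Next Monday: 2032-05-17.

2032-05-10, 2032-05-16, 2032-05-17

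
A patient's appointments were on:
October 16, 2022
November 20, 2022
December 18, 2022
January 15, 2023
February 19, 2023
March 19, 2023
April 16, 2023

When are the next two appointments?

Gaps: 35, 28, 28, 35, 28, 28 days — a mix of 28 and 35. Every date is a Sunday.
Each is the 3rd Sunday of its month.
May 2023 — 3rd Sunday is May 21, 2023.
June 2023 — 3rd Sunday is June 18, 2023.

May 21, 2023; June 18, 2023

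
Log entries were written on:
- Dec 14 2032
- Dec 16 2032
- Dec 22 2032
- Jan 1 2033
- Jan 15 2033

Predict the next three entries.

Feb 2 2033, Feb 24 2033, Mar 22 2033

The spacing grows by 4 each time: 2, 6, 10, 14 days.
Next gap: 18 days. Jan 15 2033 + 18 days = Feb 2 2033.
Next gap: 22 days. Feb 2 2033 + 22 days = Feb 24 2033.
Next gap: 26 days. Feb 24 2033 + 26 days = Mar 22 2033.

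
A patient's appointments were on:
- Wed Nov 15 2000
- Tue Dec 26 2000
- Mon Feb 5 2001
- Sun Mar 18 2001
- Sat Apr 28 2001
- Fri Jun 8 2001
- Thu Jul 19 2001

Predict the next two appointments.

Wed Aug 29 2001, Tue Oct 9 2001

The spacing is 41, 41, 41, 41, 41, 41 days — always 41 days.
Thu Jul 19 2001 + 41 days = Wed Aug 29 2001.
Wed Aug 29 2001 + 41 days = Tue Oct 9 2001.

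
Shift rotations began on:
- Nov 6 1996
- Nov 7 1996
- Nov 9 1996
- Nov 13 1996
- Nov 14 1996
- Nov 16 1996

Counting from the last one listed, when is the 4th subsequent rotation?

Nov 27 1996

The gap pattern 1, 2, 4, 1, 2 repeats every 3 events.
These are the Wednesdays, Thursdays and Saturdays of each week.
The following Wednesday is Nov 20 1996.
Next Thursday: Nov 21 1996.
The following Saturday is Nov 23 1996.
Next Wednesday: Nov 27 1996.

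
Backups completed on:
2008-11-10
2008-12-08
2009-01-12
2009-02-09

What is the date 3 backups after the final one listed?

2009-05-11

Gaps: 28, 35, 28 days — a mix of 28 and 35. Every date is a Monday.
Each is the 2nd Monday of its month.
2nd Monday of March 2009: 2009-03-09.
2nd Monday of April 2009: 2009-04-13.
May 2009 — 2nd Monday is 2009-05-11.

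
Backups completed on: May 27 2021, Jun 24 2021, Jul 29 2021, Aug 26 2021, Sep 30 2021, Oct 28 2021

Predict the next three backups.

All Thursdays; the gaps (28, 35, 28, 35, 28) vary with month length.
This is the last Thursday of each month.
Last Thursday of November 2021: Nov 25 2021.
December 2021 ends with Thursday Dec 30 2021.
Last Thursday of January 2022: Jan 27 2022.

Nov 25 2021, Dec 30 2021, Jan 27 2022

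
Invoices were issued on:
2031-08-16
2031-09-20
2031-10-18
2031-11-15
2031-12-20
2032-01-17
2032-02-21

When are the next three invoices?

Gaps: 35, 28, 28, 35, 28, 35 days — a mix of 28 and 35. Every date is a Saturday.
Each is the 3rd Saturday of its month.
3rd Saturday of March 2032: 2032-03-20.
April 2032 — 3rd Saturday is 2032-04-17.
May 2032 — 3rd Saturday is 2032-05-15.

2032-03-20, 2032-04-17, 2032-05-15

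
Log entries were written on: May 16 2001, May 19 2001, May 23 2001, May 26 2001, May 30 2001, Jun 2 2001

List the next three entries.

The gap pattern 3, 4, 3, 4, 3 repeats every 2 events.
These are the Wednesdays and Saturdays of each week.
Next Wednesday: Jun 6 2001.
The following Saturday is Jun 9 2001.
Next Wednesday: Jun 13 2001.

Jun 6 2001, Jun 9 2001, Jun 13 2001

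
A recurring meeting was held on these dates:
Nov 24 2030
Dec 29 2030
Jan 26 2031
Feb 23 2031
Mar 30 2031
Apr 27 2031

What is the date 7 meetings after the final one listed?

Nov 30 2031

Every date is a Sunday; gaps 35, 28, 28, 35, 28 days.
Each is the last Sunday of its month (at least one falls on the 29th or later, ruling out '4th Sunday').
May 2031 ends with Sunday May 25 2031.
Last Sunday of June 2031: Jun 29 2031.
July 2031 ends with Sunday Jul 27 2031.
Last Sunday of August 2031: Aug 31 2031.
Last Sunday of September 2031: Sep 28 2031.
Last Sunday of October 2031: Oct 26 2031.
November 2031 ends with Sunday Nov 30 2031.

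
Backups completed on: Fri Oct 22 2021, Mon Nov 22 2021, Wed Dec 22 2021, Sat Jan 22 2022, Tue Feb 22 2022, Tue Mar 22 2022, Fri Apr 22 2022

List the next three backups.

Each date is the 22nd; the gaps (31, 30, 31, 31, 28, 31) track the month lengths.
The rule is the 22nd of each month.
Next: May 2022 → Sun May 22 2022.
Next: June 2022 → Wed Jun 22 2022.
Next: July 2022 → Fri Jul 22 2022.

Sun May 22 2022, Wed Jun 22 2022, Fri Jul 22 2022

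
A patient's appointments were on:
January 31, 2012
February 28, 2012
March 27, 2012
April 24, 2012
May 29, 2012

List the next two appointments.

All Tuesdays; the gaps (28, 28, 28, 35) vary with month length.
This is the last Tuesday of each month.
Last Tuesday of June 2012: June 26, 2012.
July 2012 ends with Tuesday July 31, 2012.

June 26, 2012; July 31, 2012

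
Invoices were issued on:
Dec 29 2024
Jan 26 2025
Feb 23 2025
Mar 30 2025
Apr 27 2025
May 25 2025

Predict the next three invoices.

Jun 29 2025, Jul 27 2025, Aug 31 2025

These are Sundays with 28, 28, 35, 28, 28-day gaps.
Each is the final Sunday of its month — Dec 29 2024 is past the 28th, so '4th Sunday' doesn't fit.
June 2025 ends with Sunday Jun 29 2025.
July 2025 ends with Sunday Jul 27 2025.
August 2025 ends with Sunday Aug 31 2025.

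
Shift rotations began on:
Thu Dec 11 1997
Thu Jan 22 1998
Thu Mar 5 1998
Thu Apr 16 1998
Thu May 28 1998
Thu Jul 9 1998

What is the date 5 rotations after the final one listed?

Every event comes 42 days after the last (42, 42, 42, 42, 42).
Thu Jul 9 1998 + 42 days = Thu Aug 20 1998.
Thu Aug 20 1998 + 42 days = Thu Oct 1 1998.
Thu Oct 1 1998 + 42 days = Thu Nov 12 1998.
Thu Nov 12 1998 + 42 days = Thu Dec 24 1998.
Thu Dec 24 1998 + 42 days = Thu Feb 4 1999.

Thu Feb 4 1999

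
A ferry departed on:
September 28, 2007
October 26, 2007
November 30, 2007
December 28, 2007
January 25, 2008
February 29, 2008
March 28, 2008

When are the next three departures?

Every date is a Friday; gaps 28, 35, 28, 28, 35, 28 days.
Each is the last Friday of its month (at least one falls on the 29th or later, ruling out '4th Friday').
April 2008 ends with Friday April 25, 2008.
Last Friday of May 2008: May 30, 2008.
Last Friday of June 2008: June 27, 2008.

April 25, 2008; May 30, 2008; June 27, 2008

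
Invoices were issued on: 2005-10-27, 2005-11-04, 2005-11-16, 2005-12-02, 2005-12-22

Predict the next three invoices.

Intervals are 8, 12, 16, 20 days — an arithmetic progression with common difference 4.
Next gap: 24 days. 2005-12-22 + 24 days = 2006-01-15.
Next gap: 28 days. 2006-01-15 + 28 days = 2006-02-12.
Next gap: 32 days. 2006-02-12 + 32 days = 2006-03-16.

2006-01-15, 2006-02-12, 2006-03-16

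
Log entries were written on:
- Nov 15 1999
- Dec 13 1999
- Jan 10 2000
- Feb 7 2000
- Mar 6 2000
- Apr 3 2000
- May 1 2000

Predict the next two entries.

May 29 2000, Jun 26 2000

The spacing is 28, 28, 28, 28, 28, 28 days — always 28 days.
May 1 2000 + 28 days = May 29 2000.
May 29 2000 + 28 days = Jun 26 2000.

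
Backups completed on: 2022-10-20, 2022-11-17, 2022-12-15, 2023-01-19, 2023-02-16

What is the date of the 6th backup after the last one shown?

Gaps: 28, 28, 35, 28 days — a mix of 28 and 35. Every date is a Thursday.
Each is the 3rd Thursday of its month.
March 2023 — 3rd Thursday is 2023-03-16.
3rd Thursday of April 2023: 2023-04-20.
May 2023 — 3rd Thursday is 2023-05-18.
3rd Thursday of June 2023: 2023-06-15.
July 2023 — 3rd Thursday is 2023-07-20.
August 2023 — 3rd Thursday is 2023-08-17.

2023-08-17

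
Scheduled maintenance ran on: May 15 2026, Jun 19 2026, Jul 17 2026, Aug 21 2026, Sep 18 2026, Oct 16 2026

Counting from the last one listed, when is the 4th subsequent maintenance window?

Feb 19 2027

Gaps: 35, 28, 35, 28, 28 days — a mix of 28 and 35. Every date is a Friday.
Each is the 3rd Friday of its month.
3rd Friday of November 2026: Nov 20 2026.
3rd Friday of December 2026: Dec 18 2026.
3rd Friday of January 2027: Jan 15 2027.
February 2027 — 3rd Friday is Feb 19 2027.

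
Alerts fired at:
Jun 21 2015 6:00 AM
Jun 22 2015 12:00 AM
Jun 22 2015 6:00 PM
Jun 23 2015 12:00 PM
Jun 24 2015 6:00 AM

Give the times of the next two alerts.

Jun 25 2015 12:00 AM, Jun 25 2015 6:00 PM

Gaps: 18, 18, 18, 18 hours — each event is 18 hours after the previous one.
Jun 24 2015 6:00 AM + 18 h = Jun 25 2015 12:00 AM.
Jun 25 2015 12:00 AM + 18 h = Jun 25 2015 6:00 PM.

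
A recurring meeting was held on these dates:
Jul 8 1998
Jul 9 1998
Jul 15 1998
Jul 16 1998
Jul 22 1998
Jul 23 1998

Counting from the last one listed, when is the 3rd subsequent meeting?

The gap pattern 1, 6, 1, 6, 1 repeats every 2 events.
These are the Wednesdays and Thursdays of each week.
Next Wednesday: Jul 29 1998.
Next Thursday: Jul 30 1998.
The following Wednesday is Aug 5 1998.

Aug 5 1998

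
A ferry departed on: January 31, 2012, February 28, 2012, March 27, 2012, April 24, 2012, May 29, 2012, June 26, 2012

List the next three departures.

July 31, 2012; August 28, 2012; September 25, 2012

Every date is a Tuesday; gaps 28, 28, 28, 35, 28 days.
Each is the last Tuesday of its month (at least one falls on the 29th or later, ruling out '4th Tuesday').
Last Tuesday of July 2012: July 31, 2012.
August 2012 ends with Tuesday August 28, 2012.
Last Tuesday of September 2012: September 25, 2012.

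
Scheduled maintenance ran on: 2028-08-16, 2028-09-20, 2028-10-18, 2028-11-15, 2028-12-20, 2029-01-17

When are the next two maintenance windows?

Gaps: 35, 28, 28, 35, 28 days — a mix of 28 and 35. Every date is a Wednesday.
Each is the 3rd Wednesday of its month.
February 2029 — 3rd Wednesday is 2029-02-21.
March 2029 — 3rd Wednesday is 2029-03-21.

2029-02-21, 2029-03-21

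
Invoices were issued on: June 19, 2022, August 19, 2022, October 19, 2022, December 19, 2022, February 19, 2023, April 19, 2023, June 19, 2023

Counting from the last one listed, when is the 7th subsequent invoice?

August 19, 2024

The day-of-month is always 19 (61, 61, 61, 62, 59, 61 days between events).
So this recurs on the 19th of every 2 months.
August 2023: August 19, 2023.
Next: October 2023 → October 19, 2023.
Next: December 2023 → December 19, 2023.
Next: February 2024 → February 19, 2024.
Next: April 2024 → April 19, 2024.
June 2024: June 19, 2024.
August 2024: August 19, 2024.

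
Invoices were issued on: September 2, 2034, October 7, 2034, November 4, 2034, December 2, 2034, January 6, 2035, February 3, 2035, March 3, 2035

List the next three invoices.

Gaps: 35, 28, 28, 35, 28, 28 days — a mix of 28 and 35. Every date is a Saturday.
Each is the 1st Saturday of its month.
April 2035 — 1st Saturday is April 7, 2035.
May 2035 — 1st Saturday is May 5, 2035.
June 2035 — 1st Saturday is June 2, 2035.

April 7, 2035; May 5, 2035; June 2, 2035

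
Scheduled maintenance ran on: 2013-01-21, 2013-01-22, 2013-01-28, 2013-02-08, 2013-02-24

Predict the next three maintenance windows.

2013-03-17, 2013-04-12, 2013-05-13

Intervals are 1, 6, 11, 16 days — an arithmetic progression with common difference 5.
Next gap: 21 days. 2013-02-24 + 21 days = 2013-03-17.
Next gap: 26 days. 2013-03-17 + 26 days = 2013-04-12.
Next gap: 31 days. 2013-04-12 + 31 days = 2013-05-13.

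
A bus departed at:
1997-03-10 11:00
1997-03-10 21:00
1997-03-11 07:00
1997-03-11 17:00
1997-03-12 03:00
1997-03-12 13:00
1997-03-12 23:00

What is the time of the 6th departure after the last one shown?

Gaps: 10, 10, 10, 10, 10, 10 hours — each event is 10 hours after the previous one.
1997-03-12 23:00 + 10 h = 1997-03-13 09:00.
1997-03-13 09:00 + 10 h = 1997-03-13 19:00.
1997-03-13 19:00 + 10 h = 1997-03-14 05:00.
1997-03-14 05:00 + 10 h = 1997-03-14 15:00.
1997-03-14 15:00 + 10 h = 1997-03-15 01:00.
1997-03-15 01:00 + 10 h = 1997-03-15 11:00.

1997-03-15 11:00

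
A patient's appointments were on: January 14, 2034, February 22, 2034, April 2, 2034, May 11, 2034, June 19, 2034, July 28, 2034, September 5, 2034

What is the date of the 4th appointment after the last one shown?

February 8, 2035

Every event comes 39 days after the last (39, 39, 39, 39, 39, 39).
September 5, 2034 + 39 days = October 14, 2034.
October 14, 2034 + 39 days = November 22, 2034.
November 22, 2034 + 39 days = December 31, 2034.
December 31, 2034 + 39 days = February 8, 2035.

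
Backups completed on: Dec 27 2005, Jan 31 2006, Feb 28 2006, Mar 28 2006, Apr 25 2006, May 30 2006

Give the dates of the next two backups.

Jun 27 2006, Jul 25 2006

These are Tuesdays with 35, 28, 28, 28, 35-day gaps.
Each is the final Tuesday of its month — Jan 31 2006 is past the 28th, so '4th Tuesday' doesn't fit.
Last Tuesday of June 2006: Jun 27 2006.
July 2006 ends with Tuesday Jul 25 2006.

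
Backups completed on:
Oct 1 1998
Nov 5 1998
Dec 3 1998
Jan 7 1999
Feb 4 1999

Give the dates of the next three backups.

All dates are Thursdays, 35, 28, 35, 28 days apart.
Specifically, the 1st Thursday of each month.
March 1999 — 1st Thursday is Mar 4 1999.
1st Thursday of April 1999: Apr 1 1999.
1st Thursday of May 1999: May 6 1999.

Mar 4 1999, Apr 1 1999, May 6 1999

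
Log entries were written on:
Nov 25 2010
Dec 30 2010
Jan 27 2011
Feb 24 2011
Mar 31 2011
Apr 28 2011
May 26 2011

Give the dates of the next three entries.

Jun 30 2011, Jul 28 2011, Aug 25 2011

All Thursdays; the gaps (35, 28, 28, 35, 28, 28) vary with month length.
This is the last Thursday of each month.
Last Thursday of June 2011: Jun 30 2011.
July 2011 ends with Thursday Jul 28 2011.
August 2011 ends with Thursday Aug 25 2011.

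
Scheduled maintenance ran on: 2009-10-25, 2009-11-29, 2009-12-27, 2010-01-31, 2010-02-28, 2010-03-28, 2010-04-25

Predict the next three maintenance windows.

All Sundays; the gaps (35, 28, 35, 28, 28, 28) vary with month length.
This is the last Sunday of each month.
May 2010 ends with Sunday 2010-05-30.
Last Sunday of June 2010: 2010-06-27.
July 2010 ends with Sunday 2010-07-25.

2010-05-30, 2010-06-27, 2010-07-25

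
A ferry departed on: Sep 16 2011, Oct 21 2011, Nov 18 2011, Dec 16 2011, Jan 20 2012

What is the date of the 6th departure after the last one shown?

Jul 20 2012

All dates are Fridays, 35, 28, 28, 35 days apart.
Specifically, the 3rd Friday of each month.
February 2012 — 3rd Friday is Feb 17 2012.
March 2012 — 3rd Friday is Mar 16 2012.
3rd Friday of April 2012: Apr 20 2012.
May 2012 — 3rd Friday is May 18 2012.
June 2012 — 3rd Friday is Jun 15 2012.
3rd Friday of July 2012: Jul 20 2012.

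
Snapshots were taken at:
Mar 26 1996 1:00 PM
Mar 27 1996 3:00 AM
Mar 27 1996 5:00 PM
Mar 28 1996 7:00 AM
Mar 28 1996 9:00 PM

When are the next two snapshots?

Mar 29 1996 11:00 AM, Mar 30 1996 1:00 AM

Gaps: 14, 14, 14, 14 hours — each event is 14 hours after the previous one.
Mar 28 1996 9:00 PM + 14 h = Mar 29 1996 11:00 AM.
Mar 29 1996 11:00 AM + 14 h = Mar 30 1996 1:00 AM.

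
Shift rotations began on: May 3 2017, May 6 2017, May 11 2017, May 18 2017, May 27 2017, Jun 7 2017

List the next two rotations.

Intervals are 3, 5, 7, 9, 11 days — an arithmetic progression with common difference 2.
Next gap: 13 days. Jun 7 2017 + 13 days = Jun 20 2017.
Next gap: 15 days. Jun 20 2017 + 15 days = Jul 5 2017.

Jun 20 2017, Jul 5 2017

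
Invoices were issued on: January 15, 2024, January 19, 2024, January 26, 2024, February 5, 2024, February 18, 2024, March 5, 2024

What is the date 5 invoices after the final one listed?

The spacing grows by 3 each time: 4, 7, 10, 13, 16 days.
Next gap: 19 days. March 5, 2024 + 19 days = March 24, 2024.
Next gap: 22 days. March 24, 2024 + 22 days = April 15, 2024.
Next gap: 25 days. April 15, 2024 + 25 days = May 10, 2024.
Next gap: 28 days. May 10, 2024 + 28 days = June 7, 2024.
Next gap: 31 days. June 7, 2024 + 31 days = July 8, 2024.

July 8, 2024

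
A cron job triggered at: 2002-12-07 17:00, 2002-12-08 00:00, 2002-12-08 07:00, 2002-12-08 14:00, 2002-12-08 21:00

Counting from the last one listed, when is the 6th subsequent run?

Spacing: 7, 7, 7, 7 h — constant 7 h.
2002-12-08 21:00 + 7 h = 2002-12-09 04:00.
2002-12-09 04:00 + 7 h = 2002-12-09 11:00.
2002-12-09 11:00 + 7 h = 2002-12-09 18:00.
2002-12-09 18:00 + 7 h = 2002-12-10 01:00.
2002-12-10 01:00 + 7 h = 2002-12-10 08:00.
2002-12-10 08:00 + 7 h = 2002-12-10 15:00.

2002-12-10 15:00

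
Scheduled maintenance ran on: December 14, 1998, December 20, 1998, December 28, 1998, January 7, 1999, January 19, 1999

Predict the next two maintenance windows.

February 2, 1999; February 18, 1999

The spacing grows by 2 each time: 6, 8, 10, 12 days.
Next gap: 14 days. January 19, 1999 + 14 days = February 2, 1999.
Next gap: 16 days. February 2, 1999 + 16 days = February 18, 1999.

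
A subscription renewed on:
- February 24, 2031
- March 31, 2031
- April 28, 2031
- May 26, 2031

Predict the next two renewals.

June 30, 2031; July 28, 2031

All Mondays; the gaps (35, 28, 28) vary with month length.
This is the last Monday of each month.
Last Monday of June 2031: June 30, 2031.
July 2031 ends with Monday July 28, 2031.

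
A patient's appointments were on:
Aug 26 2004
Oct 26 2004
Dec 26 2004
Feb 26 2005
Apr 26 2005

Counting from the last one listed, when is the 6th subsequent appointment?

Apr 26 2006

Each date is the 26th; the gaps (61, 61, 62, 59) track the month lengths.
The rule is the 26th of every 2 months.
Next: June 2005 → Jun 26 2005.
Next: August 2005 → Aug 26 2005.
Next: October 2005 → Oct 26 2005.
Next: December 2005 → Dec 26 2005.
Next: February 2006 → Feb 26 2006.
Next: April 2006 → Apr 26 2006.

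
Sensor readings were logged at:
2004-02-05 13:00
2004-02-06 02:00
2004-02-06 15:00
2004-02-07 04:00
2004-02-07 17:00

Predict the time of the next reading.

The interval is a steady 13 hours (13, 13, 13, 13).
2004-02-07 17:00 + 13 h = 2004-02-08 06:00.

2004-02-08 06:00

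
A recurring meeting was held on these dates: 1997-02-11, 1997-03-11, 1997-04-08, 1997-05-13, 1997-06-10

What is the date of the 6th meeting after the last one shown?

All dates are Tuesdays, 28, 28, 35, 28 days apart.
Specifically, the 2nd Tuesday of each month.
2nd Tuesday of July 1997: 1997-07-08.
August 1997 — 2nd Tuesday is 1997-08-12.
2nd Tuesday of September 1997: 1997-09-09.
2nd Tuesday of October 1997: 1997-10-14.
2nd Tuesday of November 1997: 1997-11-11.
December 1997 — 2nd Tuesday is 1997-12-09.

1997-12-09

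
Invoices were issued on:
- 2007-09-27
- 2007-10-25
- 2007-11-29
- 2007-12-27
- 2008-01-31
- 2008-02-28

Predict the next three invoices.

2008-03-27, 2008-04-24, 2008-05-29

These are Thursdays with 28, 35, 28, 35, 28-day gaps.
Each is the final Thursday of its month — 2007-11-29 is past the 28th, so '4th Thursday' doesn't fit.
Last Thursday of March 2008: 2008-03-27.
April 2008 ends with Thursday 2008-04-24.
Last Thursday of May 2008: 2008-05-29.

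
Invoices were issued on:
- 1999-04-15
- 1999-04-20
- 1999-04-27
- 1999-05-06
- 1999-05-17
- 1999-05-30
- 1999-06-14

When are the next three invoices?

1999-07-01, 1999-07-20, 1999-08-10

The spacing grows by 2 each time: 5, 7, 9, 11, 13, 15 days.
Next gap: 17 days. 1999-06-14 + 17 days = 1999-07-01.
Next gap: 19 days. 1999-07-01 + 19 days = 1999-07-20.
Next gap: 21 days. 1999-07-20 + 21 days = 1999-08-10.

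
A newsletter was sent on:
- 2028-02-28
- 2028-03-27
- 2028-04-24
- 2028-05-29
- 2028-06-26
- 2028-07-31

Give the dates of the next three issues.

These are Mondays with 28, 28, 35, 28, 35-day gaps.
Each is the final Monday of its month — 2028-05-29 is past the 28th, so '4th Monday' doesn't fit.
August 2028 ends with Monday 2028-08-28.
Last Monday of September 2028: 2028-09-25.
Last Monday of October 2028: 2028-10-30.

2028-08-28, 2028-09-25, 2028-10-30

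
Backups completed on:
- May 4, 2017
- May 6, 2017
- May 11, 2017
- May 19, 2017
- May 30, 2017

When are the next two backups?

Intervals are 2, 5, 8, 11 days — an arithmetic progression with common difference 3.
Next gap: 14 days. May 30, 2017 + 14 days = June 13, 2017.
Next gap: 17 days. June 13, 2017 + 17 days = June 30, 2017.

June 13, 2017; June 30, 2017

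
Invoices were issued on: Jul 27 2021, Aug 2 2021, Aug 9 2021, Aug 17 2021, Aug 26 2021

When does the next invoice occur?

Intervals are 6, 7, 8, 9 days — an arithmetic progression with common difference 1.
Next gap: 10 days. Aug 26 2021 + 10 days = Sep 5 2021.

Sep 5 2021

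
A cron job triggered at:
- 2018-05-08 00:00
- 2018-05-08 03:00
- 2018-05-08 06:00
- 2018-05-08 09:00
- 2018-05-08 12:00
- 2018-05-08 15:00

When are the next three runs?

The interval is a steady 3 hours (3, 3, 3, 3, 3).
2018-05-08 15:00 + 3 h = 2018-05-08 18:00.
2018-05-08 18:00 + 3 h = 2018-05-08 21:00.
2018-05-08 21:00 + 3 h = 2018-05-09 00:00.

2018-05-08 18:00, 2018-05-08 21:00, 2018-05-09 00:00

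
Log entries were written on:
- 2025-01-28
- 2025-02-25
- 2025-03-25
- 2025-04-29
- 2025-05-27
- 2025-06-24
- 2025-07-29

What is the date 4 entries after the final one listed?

2025-11-25

All Tuesdays; the gaps (28, 28, 35, 28, 28, 35) vary with month length.
This is the last Tuesday of each month.
August 2025 ends with Tuesday 2025-08-26.
Last Tuesday of September 2025: 2025-09-30.
October 2025 ends with Tuesday 2025-10-28.
Last Tuesday of November 2025: 2025-11-25.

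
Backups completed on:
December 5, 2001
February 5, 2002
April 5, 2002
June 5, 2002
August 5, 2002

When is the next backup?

Gaps: 62, 59, 61, 61 days — not constant. Every event is on the 5th of the month.
Pattern: the 5th of every 2 months.
October 2002: October 5, 2002.

October 5, 2002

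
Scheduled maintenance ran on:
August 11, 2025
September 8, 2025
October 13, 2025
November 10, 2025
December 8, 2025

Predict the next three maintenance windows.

January 12, 2026; February 9, 2026; March 9, 2026

These are Mondays at 28- or 35-day spacing (28, 35, 28, 28).
The pattern: 2nd Monday of the month.
January 2026 — 2nd Monday is January 12, 2026.
February 2026 — 2nd Monday is February 9, 2026.
March 2026 — 2nd Monday is March 9, 2026.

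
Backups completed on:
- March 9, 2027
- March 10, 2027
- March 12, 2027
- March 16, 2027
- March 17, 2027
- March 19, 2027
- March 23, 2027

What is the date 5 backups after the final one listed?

The gap pattern 1, 2, 4, 1, 2, 4 repeats every 3 events.
These are the Tuesdays, Wednesdays and Fridays of each week.
The following Wednesday is March 24, 2027.
Next Friday: March 26, 2027.
Next Tuesday: March 30, 2027.
The following Wednesday is March 31, 2027.
The following Friday is April 2, 2027.

April 2, 2027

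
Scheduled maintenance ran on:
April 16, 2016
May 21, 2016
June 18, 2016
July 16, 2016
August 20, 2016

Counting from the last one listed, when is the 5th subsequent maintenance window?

January 21, 2017

All dates are Saturdays, 35, 28, 28, 35 days apart.
Specifically, the 3rd Saturday of each month.
3rd Saturday of September 2016: September 17, 2016.
3rd Saturday of October 2016: October 15, 2016.
November 2016 — 3rd Saturday is November 19, 2016.
December 2016 — 3rd Saturday is December 17, 2016.
January 2017 — 3rd Saturday is January 21, 2017.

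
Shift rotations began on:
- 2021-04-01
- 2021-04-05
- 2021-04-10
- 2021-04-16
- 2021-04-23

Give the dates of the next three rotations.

2021-05-01, 2021-05-10, 2021-05-20

Intervals are 4, 5, 6, 7 days — an arithmetic progression with common difference 1.
Next gap: 8 days. 2021-04-23 + 8 days = 2021-05-01.
Next gap: 9 days. 2021-05-01 + 9 days = 2021-05-10.
Next gap: 10 days. 2021-05-10 + 10 days = 2021-05-20.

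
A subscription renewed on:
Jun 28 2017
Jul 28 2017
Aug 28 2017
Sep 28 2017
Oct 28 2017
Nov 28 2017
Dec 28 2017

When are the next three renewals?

Gaps: 30, 31, 31, 30, 31, 30 days — not constant. Every event is on the 28th of the month.
Pattern: the 28th of each month.
Next: January 2018 → Jan 28 2018.
Next: February 2018 → Feb 28 2018.
March 2018: Mar 28 2018.

Jan 28 2018, Feb 28 2018, Mar 28 2018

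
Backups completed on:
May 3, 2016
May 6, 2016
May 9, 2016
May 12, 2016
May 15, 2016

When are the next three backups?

May 18, 2016; May 21, 2016; May 24, 2016

The spacing is 3, 3, 3, 3 days — always 3 days.
May 15, 2016 + 3 days = May 18, 2016.
May 18, 2016 + 3 days = May 21, 2016.
May 21, 2016 + 3 days = May 24, 2016.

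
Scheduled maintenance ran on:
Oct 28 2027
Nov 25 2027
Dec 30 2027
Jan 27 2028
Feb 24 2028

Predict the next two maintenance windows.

Every date is a Thursday; gaps 28, 35, 28, 28 days.
Each is the last Thursday of its month (at least one falls on the 29th or later, ruling out '4th Thursday').
March 2028 ends with Thursday Mar 30 2028.
Last Thursday of April 2028: Apr 27 2028.

Mar 30 2028, Apr 27 2028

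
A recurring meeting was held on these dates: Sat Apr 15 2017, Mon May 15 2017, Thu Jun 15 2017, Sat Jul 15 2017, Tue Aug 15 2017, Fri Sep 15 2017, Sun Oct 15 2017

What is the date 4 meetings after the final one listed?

Gaps: 30, 31, 30, 31, 31, 30 days — not constant. Every event is on the 15th of the month.
Pattern: the 15th of each month.
Next: November 2017 → Wed Nov 15 2017.
Next: December 2017 → Fri Dec 15 2017.
January 2018: Mon Jan 15 2018.
Next: February 2018 → Thu Feb 15 2018.

Thu Feb 15 2018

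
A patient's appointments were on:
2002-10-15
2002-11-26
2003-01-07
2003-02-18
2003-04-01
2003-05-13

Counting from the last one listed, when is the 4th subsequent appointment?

Gaps between consecutive events: 42, 42, 42, 42, 42 days — a constant 42-day interval.
2003-05-13 + 42 days = 2003-06-24.
2003-06-24 + 42 days = 2003-08-05.
2003-08-05 + 42 days = 2003-09-16.
2003-09-16 + 42 days = 2003-10-28.

2003-10-28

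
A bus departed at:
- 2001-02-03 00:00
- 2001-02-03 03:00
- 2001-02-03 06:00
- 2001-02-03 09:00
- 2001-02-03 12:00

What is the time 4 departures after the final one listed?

Spacing: 3, 3, 3, 3 h — constant 3 h.
2001-02-03 12:00 + 3 h = 2001-02-03 15:00.
2001-02-03 15:00 + 3 h = 2001-02-03 18:00.
2001-02-03 18:00 + 3 h = 2001-02-03 21:00.
2001-02-03 21:00 + 3 h = 2001-02-04 00:00.

2001-02-04 00:00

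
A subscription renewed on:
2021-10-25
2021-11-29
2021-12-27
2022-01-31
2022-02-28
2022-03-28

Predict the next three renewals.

2022-04-25, 2022-05-30, 2022-06-27

Every date is a Monday; gaps 35, 28, 35, 28, 28 days.
Each is the last Monday of its month (at least one falls on the 29th or later, ruling out '4th Monday').
April 2022 ends with Monday 2022-04-25.
May 2022 ends with Monday 2022-05-30.
June 2022 ends with Monday 2022-06-27.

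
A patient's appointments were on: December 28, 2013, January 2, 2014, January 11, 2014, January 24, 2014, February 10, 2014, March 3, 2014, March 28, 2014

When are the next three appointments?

Gaps: 5, 9, 13, 17, 21, 25 days — each gap is 4 larger than the previous one.
Next gap: 29 days. March 28, 2014 + 29 days = April 26, 2014.
Next gap: 33 days. April 26, 2014 + 33 days = May 29, 2014.
Next gap: 37 days. May 29, 2014 + 37 days = July 5, 2014.

April 26, 2014; May 29, 2014; July 5, 2014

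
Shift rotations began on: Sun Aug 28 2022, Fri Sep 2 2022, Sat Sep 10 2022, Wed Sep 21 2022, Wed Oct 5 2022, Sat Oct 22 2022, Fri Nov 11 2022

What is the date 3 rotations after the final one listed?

The spacing grows by 3 each time: 5, 8, 11, 14, 17, 20 days.
Next gap: 23 days. Fri Nov 11 2022 + 23 days = Sun Dec 4 2022.
Next gap: 26 days. Sun Dec 4 2022 + 26 days = Fri Dec 30 2022.
Next gap: 29 days. Fri Dec 30 2022 + 29 days = Sat Jan 28 2023.

Sat Jan 28 2023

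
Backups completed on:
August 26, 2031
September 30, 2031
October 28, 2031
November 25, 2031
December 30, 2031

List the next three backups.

January 27, 2032; February 24, 2032; March 30, 2032

These are Tuesdays with 35, 28, 28, 35-day gaps.
Each is the final Tuesday of its month — September 30, 2031 is past the 28th, so '4th Tuesday' doesn't fit.
January 2032 ends with Tuesday January 27, 2032.
February 2032 ends with Tuesday February 24, 2032.
Last Tuesday of March 2032: March 30, 2032.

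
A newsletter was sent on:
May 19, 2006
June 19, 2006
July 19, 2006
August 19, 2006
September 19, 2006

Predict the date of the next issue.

The day-of-month is always 19 (31, 30, 31, 31 days between events).
So this recurs on the 19th of each month.
Next: October 2006 → October 19, 2006.

October 19, 2006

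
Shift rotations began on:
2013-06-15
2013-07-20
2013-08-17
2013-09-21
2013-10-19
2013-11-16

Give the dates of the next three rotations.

2013-12-21, 2014-01-18, 2014-02-15

These are Saturdays at 28- or 35-day spacing (35, 28, 35, 28, 28).
The pattern: 3rd Saturday of the month.
December 2013 — 3rd Saturday is 2013-12-21.
January 2014 — 3rd Saturday is 2014-01-18.
February 2014 — 3rd Saturday is 2014-02-15.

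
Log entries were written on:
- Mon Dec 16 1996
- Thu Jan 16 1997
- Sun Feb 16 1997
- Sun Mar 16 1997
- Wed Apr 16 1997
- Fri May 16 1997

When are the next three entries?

Mon Jun 16 1997, Wed Jul 16 1997, Sat Aug 16 1997

The day-of-month is always 16 (31, 31, 28, 31, 30 days between events).
So this recurs on the 16th of each month.
June 1997: Mon Jun 16 1997.
July 1997: Wed Jul 16 1997.
August 1997: Sat Aug 16 1997.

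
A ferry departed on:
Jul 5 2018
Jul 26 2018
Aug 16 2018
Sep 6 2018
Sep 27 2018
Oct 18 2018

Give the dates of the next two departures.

Gaps between consecutive events: 21, 21, 21, 21, 21 days — a constant 21-day interval.
Oct 18 2018 + 21 days = Nov 8 2018.
Nov 8 2018 + 21 days = Nov 29 2018.

Nov 8 2018, Nov 29 2018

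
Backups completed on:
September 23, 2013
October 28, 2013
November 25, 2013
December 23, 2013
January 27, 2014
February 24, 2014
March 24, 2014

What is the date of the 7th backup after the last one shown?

October 27, 2014

These are Mondays at 28- or 35-day spacing (35, 28, 28, 35, 28, 28).
The pattern: 4th Monday of the month.
April 2014 — 4th Monday is April 28, 2014.
4th Monday of May 2014: May 26, 2014.
June 2014 — 4th Monday is June 23, 2014.
4th Monday of July 2014: July 28, 2014.
4th Monday of August 2014: August 25, 2014.
September 2014 — 4th Monday is September 22, 2014.
October 2014 — 4th Monday is October 27, 2014.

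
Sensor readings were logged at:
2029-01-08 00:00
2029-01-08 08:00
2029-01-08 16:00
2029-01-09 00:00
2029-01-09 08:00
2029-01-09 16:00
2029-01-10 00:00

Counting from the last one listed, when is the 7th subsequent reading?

2029-01-12 08:00

The interval is a steady 8 hours (8, 8, 8, 8, 8, 8).
2029-01-10 00:00 + 8 h = 2029-01-10 08:00.
2029-01-10 08:00 + 8 h = 2029-01-10 16:00.
2029-01-10 16:00 + 8 h = 2029-01-11 00:00.
2029-01-11 00:00 + 8 h = 2029-01-11 08:00.
2029-01-11 08:00 + 8 h = 2029-01-11 16:00.
2029-01-11 16:00 + 8 h = 2029-01-12 00:00.
2029-01-12 00:00 + 8 h = 2029-01-12 08:00.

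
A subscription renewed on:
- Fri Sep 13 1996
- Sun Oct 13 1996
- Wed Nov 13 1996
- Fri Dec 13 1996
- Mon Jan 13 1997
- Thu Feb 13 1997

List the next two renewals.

Each date is the 13th; the gaps (30, 31, 30, 31, 31) track the month lengths.
The rule is the 13th of each month.
Next: March 1997 → Thu Mar 13 1997.
April 1997: Sun Apr 13 1997.

Thu Mar 13 1997, Sun Apr 13 1997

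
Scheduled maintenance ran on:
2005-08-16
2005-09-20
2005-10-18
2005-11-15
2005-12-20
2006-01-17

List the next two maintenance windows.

All dates are Tuesdays, 35, 28, 28, 35, 28 days apart.
Specifically, the 3rd Tuesday of each month.
3rd Tuesday of February 2006: 2006-02-21.
March 2006 — 3rd Tuesday is 2006-03-21.

2006-02-21, 2006-03-21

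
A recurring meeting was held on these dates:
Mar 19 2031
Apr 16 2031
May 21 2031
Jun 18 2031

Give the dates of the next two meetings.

All dates are Wednesdays, 28, 35, 28 days apart.
Specifically, the 3rd Wednesday of each month.
3rd Wednesday of July 2031: Jul 16 2031.
August 2031 — 3rd Wednesday is Aug 20 2031.

Jul 16 2031, Aug 20 2031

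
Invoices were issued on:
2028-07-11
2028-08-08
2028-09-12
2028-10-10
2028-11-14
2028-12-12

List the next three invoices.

2029-01-09, 2029-02-13, 2029-03-13

All dates are Tuesdays, 28, 35, 28, 35, 28 days apart.
Specifically, the 2nd Tuesday of each month.
2nd Tuesday of January 2029: 2029-01-09.
2nd Tuesday of February 2029: 2029-02-13.
2nd Tuesday of March 2029: 2029-03-13.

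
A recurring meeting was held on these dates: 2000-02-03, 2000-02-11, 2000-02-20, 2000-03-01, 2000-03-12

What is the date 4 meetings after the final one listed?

2000-05-05

The spacing grows by 1 each time: 8, 9, 10, 11 days.
Next gap: 12 days. 2000-03-12 + 12 days = 2000-03-24.
Next gap: 13 days. 2000-03-24 + 13 days = 2000-04-06.
Next gap: 14 days. 2000-04-06 + 14 days = 2000-04-20.
Next gap: 15 days. 2000-04-20 + 15 days = 2000-05-05.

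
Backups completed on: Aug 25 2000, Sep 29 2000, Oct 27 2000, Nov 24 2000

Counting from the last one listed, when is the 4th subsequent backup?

Mar 30 2001

These are Fridays with 35, 28, 28-day gaps.
Each is the final Friday of its month — Sep 29 2000 is past the 28th, so '4th Friday' doesn't fit.
Last Friday of December 2000: Dec 29 2000.
Last Friday of January 2001: Jan 26 2001.
Last Friday of February 2001: Feb 23 2001.
Last Friday of March 2001: Mar 30 2001.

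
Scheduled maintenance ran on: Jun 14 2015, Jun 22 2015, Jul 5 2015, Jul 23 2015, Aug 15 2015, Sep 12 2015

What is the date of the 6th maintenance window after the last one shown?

Intervals are 8, 13, 18, 23, 28 days — an arithmetic progression with common difference 5.
Next gap: 33 days. Sep 12 2015 + 33 days = Oct 15 2015.
Next gap: 38 days. Oct 15 2015 + 38 days = Nov 22 2015.
Next gap: 43 days. Nov 22 2015 + 43 days = Jan 4 2016.
Next gap: 48 days. Jan 4 2016 + 48 days = Feb 21 2016.
Next gap: 53 days. Feb 21 2016 + 53 days = Apr 14 2016.
Next gap: 58 days. Apr 14 2016 + 58 days = Jun 11 2016.

Jun 11 2016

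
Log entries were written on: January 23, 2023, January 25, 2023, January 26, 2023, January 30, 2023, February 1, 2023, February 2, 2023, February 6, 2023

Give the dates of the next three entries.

The gap pattern 2, 1, 4, 2, 1, 4 repeats every 3 events.
These are the Mondays, Wednesdays and Thursdays of each week.
Next Wednesday: February 8, 2023.
The following Thursday is February 9, 2023.
The following Monday is February 13, 2023.

February 8, 2023; February 9, 2023; February 13, 2023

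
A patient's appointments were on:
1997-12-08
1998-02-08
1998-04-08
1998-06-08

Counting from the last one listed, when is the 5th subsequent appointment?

1999-04-08

The day-of-month is always 8 (62, 59, 61 days between events).
So this recurs on the 8th of every 2 months.
Next: August 1998 → 1998-08-08.
Next: October 1998 → 1998-10-08.
December 1998: 1998-12-08.
February 1999: 1999-02-08.
Next: April 1999 → 1999-04-08.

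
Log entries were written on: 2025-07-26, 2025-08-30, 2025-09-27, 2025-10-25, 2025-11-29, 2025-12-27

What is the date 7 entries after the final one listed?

2026-07-25

All Saturdays; the gaps (35, 28, 28, 35, 28) vary with month length.
This is the last Saturday of each month.
January 2026 ends with Saturday 2026-01-31.
February 2026 ends with Saturday 2026-02-28.
March 2026 ends with Saturday 2026-03-28.
Last Saturday of April 2026: 2026-04-25.
Last Saturday of May 2026: 2026-05-30.
Last Saturday of June 2026: 2026-06-27.
Last Saturday of July 2026: 2026-07-25.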